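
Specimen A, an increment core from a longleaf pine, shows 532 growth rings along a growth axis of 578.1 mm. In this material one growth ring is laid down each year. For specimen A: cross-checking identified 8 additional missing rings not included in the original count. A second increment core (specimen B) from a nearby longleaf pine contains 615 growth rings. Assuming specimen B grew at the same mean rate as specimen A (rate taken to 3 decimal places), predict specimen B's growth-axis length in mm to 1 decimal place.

Specimen A: after corrections the count is 532 + 8 = 540 growth rings.
A: Extension rate ≈ 578.1 / 540 = 1.071 mm/year.
B's length ≈ 1.071 × 615 = 658.7 mm.

658.7 mm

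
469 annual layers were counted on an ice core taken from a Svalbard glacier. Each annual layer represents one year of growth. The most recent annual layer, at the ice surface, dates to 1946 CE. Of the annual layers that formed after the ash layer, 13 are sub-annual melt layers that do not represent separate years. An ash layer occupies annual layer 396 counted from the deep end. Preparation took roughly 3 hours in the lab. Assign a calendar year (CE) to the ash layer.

The ash layer sits at annual layer 396 from the deep end, so 469 − 396 = 73 annual layers formed after it.
Excluding 13 false annual layers: 73 − 13 = 60.
Counting back 60 years from 1946 CE places the ash layer in 1946 − 60 = 1886 CE.

1886 CE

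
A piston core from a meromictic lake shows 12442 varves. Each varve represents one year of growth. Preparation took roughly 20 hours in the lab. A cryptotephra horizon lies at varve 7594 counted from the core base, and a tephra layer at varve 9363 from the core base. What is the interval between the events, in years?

Separation: 9363 − 7594 = 1769 varves.
That is 1769 years at one varve per year.

1769 years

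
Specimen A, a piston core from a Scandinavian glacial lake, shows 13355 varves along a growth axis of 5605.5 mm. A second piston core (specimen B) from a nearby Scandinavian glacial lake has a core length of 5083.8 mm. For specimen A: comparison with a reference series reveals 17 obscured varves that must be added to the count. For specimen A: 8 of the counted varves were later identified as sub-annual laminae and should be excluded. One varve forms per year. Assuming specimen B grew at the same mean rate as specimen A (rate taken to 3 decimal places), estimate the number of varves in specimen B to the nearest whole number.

Specimen A: adjusted count: 13355 − 8 + 17 = 13364 varves.
A: Mean rate = 5605.5 mm / 13364 years ≈ 0.419 mm per year.
B spans 5083.8 / 0.419 = 12133.17 years ≈ 12133 varves.

12133 varves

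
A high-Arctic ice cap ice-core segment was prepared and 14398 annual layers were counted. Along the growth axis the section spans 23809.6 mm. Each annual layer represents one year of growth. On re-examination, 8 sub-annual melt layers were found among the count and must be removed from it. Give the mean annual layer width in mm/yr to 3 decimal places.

1.655 mm/yr

Correcting the raw count gives 14398 − 8 = 14390 true annual layers.
Extension rate ≈ 23809.6 / 14390 = 1.655 mm/yr.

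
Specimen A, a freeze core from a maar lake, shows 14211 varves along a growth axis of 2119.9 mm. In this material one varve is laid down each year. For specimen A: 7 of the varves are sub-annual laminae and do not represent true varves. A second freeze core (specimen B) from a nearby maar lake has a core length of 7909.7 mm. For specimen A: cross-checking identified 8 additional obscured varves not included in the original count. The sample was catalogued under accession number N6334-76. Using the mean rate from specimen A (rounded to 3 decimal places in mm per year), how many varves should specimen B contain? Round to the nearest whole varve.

Specimen A: adjusted count: 14211 − 7 + 8 = 14212 varves.
A: Extension rate ≈ 2119.9 / 14212 = 0.149 mm/year.
Specimen B: 7909.7 mm / 0.149 mm per year = 53085.23 years ≈ 53085 varves.

53085 varves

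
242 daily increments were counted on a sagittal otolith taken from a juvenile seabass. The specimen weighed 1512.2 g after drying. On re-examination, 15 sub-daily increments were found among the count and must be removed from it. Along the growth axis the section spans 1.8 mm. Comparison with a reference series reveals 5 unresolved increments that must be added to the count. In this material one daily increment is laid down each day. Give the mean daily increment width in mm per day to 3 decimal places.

Adjusted count: 242 − 15 + 5 = 232 daily increments.
1.8 mm over 232 days gives 1.8 / 232 ≈ 0.008 mm per day.

0.008 mm per day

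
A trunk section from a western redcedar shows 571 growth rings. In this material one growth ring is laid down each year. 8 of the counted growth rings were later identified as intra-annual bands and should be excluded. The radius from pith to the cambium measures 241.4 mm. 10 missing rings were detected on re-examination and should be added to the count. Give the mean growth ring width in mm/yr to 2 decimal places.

Correcting the raw count gives 571 − 8 + 10 = 573 true growth rings.
241.4 mm over 573 years gives 241.4 / 573 ≈ 0.42 mm/yr.

0.42 mm/yr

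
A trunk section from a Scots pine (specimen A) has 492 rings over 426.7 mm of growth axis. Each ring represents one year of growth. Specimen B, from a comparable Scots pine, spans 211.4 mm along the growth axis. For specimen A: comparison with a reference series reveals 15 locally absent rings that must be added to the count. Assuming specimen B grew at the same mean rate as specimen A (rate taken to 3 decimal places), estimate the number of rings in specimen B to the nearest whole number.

251 rings

Specimen A: adjusted count: 492 + 15 = 507 rings.
A: Extension rate ≈ 426.7 / 507 = 0.842 mm/yr.
Specimen B: 211.4 mm / 0.842 mm per year = 251.07 years ≈ 251 rings.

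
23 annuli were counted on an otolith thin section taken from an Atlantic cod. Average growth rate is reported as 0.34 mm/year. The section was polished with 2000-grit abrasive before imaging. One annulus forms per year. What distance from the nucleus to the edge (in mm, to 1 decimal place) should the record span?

7.8 mm

23 years of growth are recorded.
Length ≈ 0.34 × 23 = 7.8 mm.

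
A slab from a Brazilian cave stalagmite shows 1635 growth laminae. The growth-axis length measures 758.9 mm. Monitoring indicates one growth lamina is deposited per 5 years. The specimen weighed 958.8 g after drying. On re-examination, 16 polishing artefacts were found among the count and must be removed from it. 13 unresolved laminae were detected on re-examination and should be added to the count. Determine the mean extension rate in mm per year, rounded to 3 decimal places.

Correcting the raw count gives 1635 − 16 + 13 = 1632 true growth laminae.
1632 growth laminae at 5 years each span 1632 × 5 = 8160 years.
Extension rate ≈ 758.9 / 8160 = 0.093 mm per year.

0.093 mm per year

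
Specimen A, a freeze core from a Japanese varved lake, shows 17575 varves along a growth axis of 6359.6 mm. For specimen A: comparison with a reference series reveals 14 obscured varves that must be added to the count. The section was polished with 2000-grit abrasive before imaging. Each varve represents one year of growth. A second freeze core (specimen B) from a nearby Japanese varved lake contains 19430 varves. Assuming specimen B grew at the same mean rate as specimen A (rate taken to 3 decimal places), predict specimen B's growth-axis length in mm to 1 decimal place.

Specimen A: adjusted count: 17575 + 14 = 17589 varves.
A: Mean rate = 6359.6 mm / 17589 years ≈ 0.362 mm/yr.
Length of B = 0.362 × 19430 = 7033.7 mm.

7033.7 mm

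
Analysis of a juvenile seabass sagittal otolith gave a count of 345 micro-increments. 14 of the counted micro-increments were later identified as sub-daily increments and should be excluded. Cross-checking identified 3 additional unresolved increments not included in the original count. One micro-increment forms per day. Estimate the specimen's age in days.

Correcting the raw count gives 345 − 14 + 3 = 334 true micro-increments.
One micro-increment per day makes the duration 334 days.

334 days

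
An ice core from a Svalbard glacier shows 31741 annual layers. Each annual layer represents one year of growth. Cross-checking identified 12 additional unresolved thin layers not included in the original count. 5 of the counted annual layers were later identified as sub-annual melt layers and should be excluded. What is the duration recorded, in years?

After corrections the count is 31741 − 5 + 12 = 31748 annual layers.
At one annual layer per year, that is 31748 years.

31748 years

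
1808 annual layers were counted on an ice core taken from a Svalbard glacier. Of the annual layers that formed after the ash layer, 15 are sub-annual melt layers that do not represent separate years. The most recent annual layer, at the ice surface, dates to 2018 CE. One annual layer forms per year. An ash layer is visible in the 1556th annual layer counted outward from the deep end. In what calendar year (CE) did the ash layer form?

Between annual layer 1556 and the ice surface there are 1808 − 1556 = 252 annual layers.
Excluding 15 false annual layers: 252 − 15 = 237.
Counting back 237 years from 2018 CE places the ash layer in 2018 − 237 = 1781 CE.

1781 CE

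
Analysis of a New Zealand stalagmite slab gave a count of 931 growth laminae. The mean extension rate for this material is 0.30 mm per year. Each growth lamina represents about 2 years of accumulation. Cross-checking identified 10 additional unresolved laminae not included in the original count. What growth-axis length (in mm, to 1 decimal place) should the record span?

Correcting the raw count gives 931 + 10 = 941 true growth laminae.
At 2 years per growth lamina, 941 × 2 = 1882 years.
Length ≈ 0.30 × 1882 = 564.6 mm.

564.6 mm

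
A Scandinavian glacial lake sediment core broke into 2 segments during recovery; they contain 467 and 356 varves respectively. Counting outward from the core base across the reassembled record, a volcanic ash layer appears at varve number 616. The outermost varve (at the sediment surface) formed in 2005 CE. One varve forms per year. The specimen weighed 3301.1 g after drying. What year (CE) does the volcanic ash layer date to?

1798 CE

Total varves = 467 + 356 = 823.
The volcanic ash layer sits at varve 616 from the core base, so 823 − 616 = 207 varves formed after it.
2005 − 207 = 1798 CE.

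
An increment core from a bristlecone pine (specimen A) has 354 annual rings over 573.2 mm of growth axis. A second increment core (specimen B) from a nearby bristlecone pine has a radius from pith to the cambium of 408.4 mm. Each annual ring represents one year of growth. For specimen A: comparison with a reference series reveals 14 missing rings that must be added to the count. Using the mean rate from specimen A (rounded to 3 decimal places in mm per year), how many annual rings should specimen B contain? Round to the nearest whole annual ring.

Specimen A: after corrections the count is 354 + 14 = 368 annual rings.
A: Extension rate ≈ 573.2 / 368 = 1.558 mm/yr.
Specimen B: 408.4 mm / 1.558 mm per year = 262.13 years ≈ 262 annual rings.

262 annual rings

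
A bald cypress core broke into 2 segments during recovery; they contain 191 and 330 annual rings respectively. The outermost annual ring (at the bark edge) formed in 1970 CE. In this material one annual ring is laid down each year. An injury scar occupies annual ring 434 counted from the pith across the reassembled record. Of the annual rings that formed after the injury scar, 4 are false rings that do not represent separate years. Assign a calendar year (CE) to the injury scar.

1887 CE

Total annual rings = 191 + 330 = 521.
Between annual ring 434 and the bark edge there are 521 − 434 = 87 annual rings.
Removing the 4 false annual rings leaves 87 − 4 = 83 true annual rings beyond the injury scar.
The annual ring at the bark edge is 1970 CE, so the injury scar dates to 1970 − 83 = 1887 CE.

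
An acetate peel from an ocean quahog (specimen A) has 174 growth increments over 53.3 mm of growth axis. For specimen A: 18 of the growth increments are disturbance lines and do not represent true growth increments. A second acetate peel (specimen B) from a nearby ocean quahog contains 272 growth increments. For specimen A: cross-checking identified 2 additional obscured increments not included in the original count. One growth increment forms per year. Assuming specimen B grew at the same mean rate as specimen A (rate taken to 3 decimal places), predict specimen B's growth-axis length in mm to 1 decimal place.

91.7 mm

Specimen A: true growth increment count = 174 − 18 + 2 = 158.
A: Mean rate = 53.3 mm / 158 years ≈ 0.337 mm/year.
Length of B = 0.337 × 272 = 91.7 mm.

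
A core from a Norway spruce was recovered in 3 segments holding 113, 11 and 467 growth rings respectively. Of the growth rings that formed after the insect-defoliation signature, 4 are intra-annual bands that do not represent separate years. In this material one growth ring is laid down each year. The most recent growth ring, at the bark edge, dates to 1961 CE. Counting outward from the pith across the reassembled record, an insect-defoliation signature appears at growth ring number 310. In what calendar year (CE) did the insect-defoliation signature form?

1684 CE

Total growth rings = 113 + 11 + 467 = 591.
The insect-defoliation signature sits at growth ring 310 from the pith, so 591 − 310 = 281 growth rings formed after it.
Excluding 4 false growth rings: 281 − 4 = 277.
The growth ring at the bark edge is 1961 CE, so the insect-defoliation signature dates to 1961 − 277 = 1684 CE.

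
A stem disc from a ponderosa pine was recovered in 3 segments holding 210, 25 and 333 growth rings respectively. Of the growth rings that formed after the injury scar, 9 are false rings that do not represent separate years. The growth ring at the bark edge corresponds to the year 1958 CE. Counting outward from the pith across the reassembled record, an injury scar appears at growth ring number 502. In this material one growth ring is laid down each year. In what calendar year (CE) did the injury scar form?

Total growth rings = 210 + 25 + 333 = 568.
The injury scar sits at growth ring 502 from the pith, so 568 − 502 = 66 growth rings formed after it.
Excluding 9 false growth rings: 66 − 9 = 57.
The growth ring at the bark edge is 1958 CE, so the injury scar dates to 1958 − 57 = 1901 CE.

1901 CE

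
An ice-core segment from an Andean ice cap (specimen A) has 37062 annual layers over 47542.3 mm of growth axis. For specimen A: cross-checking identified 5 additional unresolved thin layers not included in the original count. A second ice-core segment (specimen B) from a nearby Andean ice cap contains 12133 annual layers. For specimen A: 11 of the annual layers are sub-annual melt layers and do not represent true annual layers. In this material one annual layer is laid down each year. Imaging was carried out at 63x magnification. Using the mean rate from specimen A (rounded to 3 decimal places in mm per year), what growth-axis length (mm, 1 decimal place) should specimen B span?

15566.6 mm

Specimen A: adjusted count: 37062 − 11 + 5 = 37056 annual layers.
A: Extension rate ≈ 47542.3 / 37056 = 1.283 mm per year.
B's length ≈ 1.283 × 12133 = 15566.6 mm.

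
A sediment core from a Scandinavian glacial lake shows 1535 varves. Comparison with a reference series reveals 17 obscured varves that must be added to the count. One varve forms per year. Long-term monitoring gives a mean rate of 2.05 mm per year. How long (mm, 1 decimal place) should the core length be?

True varve count = 1535 + 17 = 1552.
Predicted length = 2.05 mm/year × 1552 years = 3181.6 mm.

3181.6 mm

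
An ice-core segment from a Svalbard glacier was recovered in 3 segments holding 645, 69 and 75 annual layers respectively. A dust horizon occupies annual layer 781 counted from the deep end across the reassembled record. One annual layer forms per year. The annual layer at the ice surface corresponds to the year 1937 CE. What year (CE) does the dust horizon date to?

Total annual layers = 645 + 69 + 75 = 789.
The dust horizon sits at annual layer 781 from the deep end, so 789 − 781 = 8 annual layers formed after it.
1937 − 8 = 1929 CE.

1929 CE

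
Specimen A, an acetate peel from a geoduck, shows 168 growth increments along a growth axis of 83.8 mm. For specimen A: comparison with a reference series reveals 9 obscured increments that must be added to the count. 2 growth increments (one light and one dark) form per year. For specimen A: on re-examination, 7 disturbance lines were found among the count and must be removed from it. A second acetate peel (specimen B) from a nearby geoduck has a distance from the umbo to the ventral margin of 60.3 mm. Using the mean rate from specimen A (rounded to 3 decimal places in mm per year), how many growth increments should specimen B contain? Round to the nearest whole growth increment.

Specimen A: adjusted count: 168 − 7 + 9 = 170 growth increments.
Specimen A: dividing by 2 growth increments per year: 170 / 2 = 85 years.
A: Mean rate = 83.8 mm / 85 years ≈ 0.986 mm/year.
Specimen B: 60.3 mm / 0.986 mm per year = 61.16 years; at 2 growth increments per year that is 61.16 × 2 ≈ 122 growth increments.

122 growth increments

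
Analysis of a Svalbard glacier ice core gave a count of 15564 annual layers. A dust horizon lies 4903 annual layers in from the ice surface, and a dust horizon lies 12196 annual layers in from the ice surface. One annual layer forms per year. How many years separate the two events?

7293 years

The two markers are separated by 12196 − 4903 = 7293 annual layers.
One annual layer per year makes the interval 7293 years.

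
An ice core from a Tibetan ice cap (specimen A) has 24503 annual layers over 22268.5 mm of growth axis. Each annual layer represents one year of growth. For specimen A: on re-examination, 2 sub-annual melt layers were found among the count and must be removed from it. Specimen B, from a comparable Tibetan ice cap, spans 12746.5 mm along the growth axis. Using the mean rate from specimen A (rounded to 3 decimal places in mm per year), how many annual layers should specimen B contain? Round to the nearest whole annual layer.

Specimen A: correcting the raw count gives 24503 − 2 = 24501 true annual layers.
A: 22268.5 mm over 24501 years gives 22268.5 / 24501 ≈ 0.909 mm/year.
Specimen B: 12746.5 mm / 0.909 mm per year = 14022.55 years ≈ 14023 annual layers.

14023 annual layers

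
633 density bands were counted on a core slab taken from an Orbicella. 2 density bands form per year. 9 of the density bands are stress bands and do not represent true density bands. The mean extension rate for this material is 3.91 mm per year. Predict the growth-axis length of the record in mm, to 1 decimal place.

Adjusted count: 633 − 9 = 624 density bands.
With 2 density bands per year, 624 / 2 = 312 years.
Predicted length = 3.91 mm/year × 312 years = 1219.9 mm.

1219.9 mm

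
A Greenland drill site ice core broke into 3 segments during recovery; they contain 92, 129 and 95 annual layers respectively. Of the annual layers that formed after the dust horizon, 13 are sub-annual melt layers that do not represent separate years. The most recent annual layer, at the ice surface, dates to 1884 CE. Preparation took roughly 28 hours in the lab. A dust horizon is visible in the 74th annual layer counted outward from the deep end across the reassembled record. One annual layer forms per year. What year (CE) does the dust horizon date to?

Total annual layers = 92 + 129 + 95 = 316.
Between annual layer 74 and the ice surface there are 316 − 74 = 242 annual layers.
242 − 13 false = 229 true annual layers after the dust horizon.
1884 − 229 = 1655 CE.

1655 CE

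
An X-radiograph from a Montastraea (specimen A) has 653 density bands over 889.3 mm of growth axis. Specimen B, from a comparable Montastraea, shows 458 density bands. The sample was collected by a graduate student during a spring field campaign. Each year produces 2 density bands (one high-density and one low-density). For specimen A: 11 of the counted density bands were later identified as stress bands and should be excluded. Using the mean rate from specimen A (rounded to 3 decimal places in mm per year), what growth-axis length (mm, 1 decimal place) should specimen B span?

634.3 mm

Specimen A: adjusted count: 653 − 11 = 642 density bands.
Specimen A: with 2 density bands per year, 642 / 2 = 321 years.
A: Mean rate = 889.3 mm / 321 years ≈ 2.770 mm/yr.
Specimen B: dividing by 2 density bands per year: 458 / 2 = 229 years. B's length ≈ 2.770 × 229 = 634.3 mm.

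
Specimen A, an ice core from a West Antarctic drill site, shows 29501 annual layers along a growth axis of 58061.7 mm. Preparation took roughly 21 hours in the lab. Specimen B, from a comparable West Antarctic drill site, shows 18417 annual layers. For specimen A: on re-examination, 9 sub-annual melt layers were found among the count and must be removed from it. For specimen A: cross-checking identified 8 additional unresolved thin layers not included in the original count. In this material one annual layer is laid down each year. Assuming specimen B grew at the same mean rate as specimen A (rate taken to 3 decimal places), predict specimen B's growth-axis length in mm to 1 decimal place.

Specimen A: adjusted count: 29501 − 9 + 8 = 29500 annual layers.
A: Extension rate ≈ 58061.7 / 29500 = 1.968 mm/yr.
Length of B = 1.968 × 18417 = 36244.7 mm.

36244.7 mm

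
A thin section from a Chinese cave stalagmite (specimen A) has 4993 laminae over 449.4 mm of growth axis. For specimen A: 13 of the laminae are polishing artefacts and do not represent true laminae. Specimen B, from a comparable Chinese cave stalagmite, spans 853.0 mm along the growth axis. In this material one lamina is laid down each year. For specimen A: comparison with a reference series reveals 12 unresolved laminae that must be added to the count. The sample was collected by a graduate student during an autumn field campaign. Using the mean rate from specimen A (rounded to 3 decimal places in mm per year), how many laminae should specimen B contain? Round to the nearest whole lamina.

Specimen A: correcting the raw count gives 4993 − 13 + 12 = 4992 true laminae.
A: Mean rate = 449.4 mm / 4992 years ≈ 0.090 mm/year.
B spans 853.0 / 0.090 = 9477.78 years ≈ 9478 laminae.

9478 laminae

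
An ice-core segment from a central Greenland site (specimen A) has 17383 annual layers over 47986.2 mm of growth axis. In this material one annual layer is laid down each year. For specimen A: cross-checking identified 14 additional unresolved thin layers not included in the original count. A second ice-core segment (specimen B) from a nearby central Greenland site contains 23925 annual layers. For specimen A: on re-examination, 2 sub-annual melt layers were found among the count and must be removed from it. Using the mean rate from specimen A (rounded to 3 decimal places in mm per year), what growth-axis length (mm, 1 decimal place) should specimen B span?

Specimen A: adjusted count: 17383 − 2 + 14 = 17395 annual layers.
A: 47986.2 mm over 17395 years gives 47986.2 / 17395 ≈ 2.759 mm/yr.
B's length ≈ 2.759 × 23925 = 66009.1 mm.

66009.1 mm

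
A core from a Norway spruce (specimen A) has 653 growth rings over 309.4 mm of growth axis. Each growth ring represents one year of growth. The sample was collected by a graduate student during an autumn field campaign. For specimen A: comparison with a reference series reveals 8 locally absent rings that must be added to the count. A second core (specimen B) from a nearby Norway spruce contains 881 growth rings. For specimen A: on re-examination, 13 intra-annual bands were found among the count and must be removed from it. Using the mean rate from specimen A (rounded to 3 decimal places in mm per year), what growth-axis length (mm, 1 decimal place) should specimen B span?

420.2 mm

Specimen A: adjusted count: 653 − 13 + 8 = 648 growth rings.
A: Mean rate = 309.4 mm / 648 years ≈ 0.477 mm per year.
For B, 0.477 mm/year × 881 years = 420.2 mm.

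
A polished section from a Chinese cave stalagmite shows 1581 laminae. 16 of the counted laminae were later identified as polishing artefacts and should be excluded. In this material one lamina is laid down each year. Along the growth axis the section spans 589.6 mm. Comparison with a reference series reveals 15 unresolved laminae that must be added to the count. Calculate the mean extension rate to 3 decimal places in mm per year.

0.373 mm per year

Correcting the raw count gives 1581 − 16 + 15 = 1580 true laminae.
589.6 mm over 1580 years gives 589.6 / 1580 ≈ 0.373 mm per year.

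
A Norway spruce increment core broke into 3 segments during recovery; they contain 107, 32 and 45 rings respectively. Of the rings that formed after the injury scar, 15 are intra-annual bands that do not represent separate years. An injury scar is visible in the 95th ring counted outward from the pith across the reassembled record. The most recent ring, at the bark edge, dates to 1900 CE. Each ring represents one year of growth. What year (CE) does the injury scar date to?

1826 CE

Total rings = 107 + 32 + 45 = 184.
The injury scar sits at ring 95 from the pith, so 184 − 95 = 89 rings formed after it.
89 − 15 false = 74 true rings after the injury scar.
1900 − 74 = 1826 CE.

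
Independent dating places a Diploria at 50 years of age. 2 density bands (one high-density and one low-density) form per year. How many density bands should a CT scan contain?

100 density bands

Expected density bands: 50 × 2 = 100.
So 100 density bands should be present.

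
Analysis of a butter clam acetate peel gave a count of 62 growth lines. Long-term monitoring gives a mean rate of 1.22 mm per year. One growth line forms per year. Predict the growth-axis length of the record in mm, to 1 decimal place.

62 years of growth are recorded.
62 years at 1.22 mm/year gives 1.22 × 62 = 75.6 mm.

75.6 mm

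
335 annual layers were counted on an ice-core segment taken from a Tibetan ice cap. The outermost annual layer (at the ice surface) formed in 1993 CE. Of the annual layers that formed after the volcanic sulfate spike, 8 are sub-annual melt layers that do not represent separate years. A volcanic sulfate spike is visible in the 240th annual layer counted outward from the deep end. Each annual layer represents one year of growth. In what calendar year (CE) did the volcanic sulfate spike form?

1906 CE

335 − 240 = 95 annual layers lie beyond the volcanic sulfate spike toward the ice surface.
Excluding 8 false annual layers: 95 − 8 = 87.
Counting back 87 years from 1993 CE places the volcanic sulfate spike in 1993 − 87 = 1906 CE.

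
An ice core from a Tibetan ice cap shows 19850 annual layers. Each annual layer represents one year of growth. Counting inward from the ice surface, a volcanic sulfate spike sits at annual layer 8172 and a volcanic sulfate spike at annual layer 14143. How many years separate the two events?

The two markers are separated by 14143 − 8172 = 5971 annual layers.
One annual layer per year makes the interval 5971 years.

5971 years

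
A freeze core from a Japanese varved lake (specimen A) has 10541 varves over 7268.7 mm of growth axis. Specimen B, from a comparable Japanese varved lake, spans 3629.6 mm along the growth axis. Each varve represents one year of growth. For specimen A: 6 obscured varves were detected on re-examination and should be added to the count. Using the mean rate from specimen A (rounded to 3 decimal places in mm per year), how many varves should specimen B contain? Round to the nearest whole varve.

5268 varves

Specimen A: correcting the raw count gives 10541 + 6 = 10547 true varves.
A: Extension rate ≈ 7268.7 / 10547 = 0.689 mm/yr.
For B, 3629.6 / 0.689 = 5267.92 years ≈ 5268 varves.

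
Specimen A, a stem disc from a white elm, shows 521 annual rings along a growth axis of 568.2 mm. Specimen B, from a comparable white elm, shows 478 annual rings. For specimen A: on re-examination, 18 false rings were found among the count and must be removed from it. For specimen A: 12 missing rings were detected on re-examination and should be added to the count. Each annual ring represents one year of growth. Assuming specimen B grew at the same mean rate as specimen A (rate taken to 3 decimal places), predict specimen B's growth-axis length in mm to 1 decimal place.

527.2 mm

Specimen A: after corrections the count is 521 − 18 + 12 = 515 annual rings.
A: Extension rate ≈ 568.2 / 515 = 1.103 mm per year.
For B, 1.103 mm/year × 478 years = 527.2 mm.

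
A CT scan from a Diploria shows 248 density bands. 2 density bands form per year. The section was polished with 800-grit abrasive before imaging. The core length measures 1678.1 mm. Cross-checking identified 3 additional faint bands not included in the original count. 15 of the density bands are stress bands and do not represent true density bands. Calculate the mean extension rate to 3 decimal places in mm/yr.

After corrections the count is 248 − 15 + 3 = 236 density bands.
Dividing by 2 density bands per year: 236 / 2 = 118 years.
Extension rate ≈ 1678.1 / 118 = 14.221 mm/yr.

14.221 mm/yr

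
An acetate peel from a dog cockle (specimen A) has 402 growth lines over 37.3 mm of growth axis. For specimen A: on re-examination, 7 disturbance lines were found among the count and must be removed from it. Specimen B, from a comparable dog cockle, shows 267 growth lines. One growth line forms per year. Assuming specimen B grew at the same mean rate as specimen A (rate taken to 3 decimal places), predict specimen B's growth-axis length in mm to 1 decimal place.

25.1 mm

Specimen A: true growth line count = 402 − 7 = 395.
A: Mean rate = 37.3 mm / 395 years ≈ 0.094 mm/yr.
For B, 0.094 mm/year × 267 years = 25.1 mm.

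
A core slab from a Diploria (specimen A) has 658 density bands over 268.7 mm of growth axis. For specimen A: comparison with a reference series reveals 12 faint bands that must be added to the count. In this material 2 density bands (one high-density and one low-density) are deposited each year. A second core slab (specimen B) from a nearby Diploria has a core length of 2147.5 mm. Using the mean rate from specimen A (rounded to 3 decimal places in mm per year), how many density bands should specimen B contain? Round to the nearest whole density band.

5355 density bands

Specimen A: adjusted count: 658 + 12 = 670 density bands.
Specimen A: with 2 density bands per year, 670 / 2 = 335 years.
A: 268.7 mm over 335 years gives 268.7 / 335 ≈ 0.802 mm/yr.
For B, 2147.5 / 0.802 = 2677.68 years; at 2 density bands per year that is 2677.68 × 2 ≈ 5355 density bands.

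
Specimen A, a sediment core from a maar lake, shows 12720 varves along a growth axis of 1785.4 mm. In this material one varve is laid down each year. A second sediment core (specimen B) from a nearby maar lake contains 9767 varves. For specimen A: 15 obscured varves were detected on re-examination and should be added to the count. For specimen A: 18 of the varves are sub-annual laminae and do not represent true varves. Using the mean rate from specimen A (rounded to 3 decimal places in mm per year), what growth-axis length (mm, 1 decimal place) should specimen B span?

Specimen A: adjusted count: 12720 − 18 + 15 = 12717 varves.
A: Mean rate = 1785.4 mm / 12717 years ≈ 0.140 mm/yr.
For B, 0.140 mm/year × 9767 years = 1367.4 mm.

1367.4 mm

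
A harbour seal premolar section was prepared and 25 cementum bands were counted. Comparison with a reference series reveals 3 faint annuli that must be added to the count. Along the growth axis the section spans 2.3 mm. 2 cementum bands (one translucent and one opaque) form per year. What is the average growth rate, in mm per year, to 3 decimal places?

True cementum band count = 25 + 3 = 28.
Dividing by 2 cementum bands per year: 28 / 2 = 14 years.
Extension rate ≈ 2.3 / 14 = 0.164 mm per year.

0.164 mm per year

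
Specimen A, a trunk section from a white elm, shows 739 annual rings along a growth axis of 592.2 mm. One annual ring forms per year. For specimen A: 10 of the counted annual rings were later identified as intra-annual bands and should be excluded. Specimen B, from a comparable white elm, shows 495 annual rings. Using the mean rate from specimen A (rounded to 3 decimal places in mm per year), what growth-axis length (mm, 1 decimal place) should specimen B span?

401.9 mm

Specimen A: true annual ring count = 739 − 10 = 729.
A: Extension rate ≈ 592.2 / 729 = 0.812 mm/year.
B's length ≈ 0.812 × 495 = 401.9 mm.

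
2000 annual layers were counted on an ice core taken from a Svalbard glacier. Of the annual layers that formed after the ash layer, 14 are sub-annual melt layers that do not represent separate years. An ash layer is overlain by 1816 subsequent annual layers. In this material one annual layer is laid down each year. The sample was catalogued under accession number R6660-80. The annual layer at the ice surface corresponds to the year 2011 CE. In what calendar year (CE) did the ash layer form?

1816 annual layers formed after the ash layer.
Excluding 14 false annual layers: 1816 − 14 = 1802.
The annual layer at the ice surface is 2011 CE, so the ash layer dates to 2011 − 1802 = 209 CE.

209 CE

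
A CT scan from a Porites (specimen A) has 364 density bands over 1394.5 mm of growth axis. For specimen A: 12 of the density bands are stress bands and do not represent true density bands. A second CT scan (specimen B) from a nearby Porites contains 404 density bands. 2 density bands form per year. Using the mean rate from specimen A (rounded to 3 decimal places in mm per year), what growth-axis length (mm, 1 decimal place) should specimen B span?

1600.4 mm

Specimen A: correcting the raw count gives 364 − 12 = 352 true density bands.
Specimen A: dividing by 2 density bands per year: 352 / 2 = 176 years.
A: Extension rate ≈ 1394.5 / 176 = 7.923 mm per year.
Specimen B: with 2 density bands per year, 404 / 2 = 202 years. For B, 7.923 mm/year × 202 years = 1600.4 mm.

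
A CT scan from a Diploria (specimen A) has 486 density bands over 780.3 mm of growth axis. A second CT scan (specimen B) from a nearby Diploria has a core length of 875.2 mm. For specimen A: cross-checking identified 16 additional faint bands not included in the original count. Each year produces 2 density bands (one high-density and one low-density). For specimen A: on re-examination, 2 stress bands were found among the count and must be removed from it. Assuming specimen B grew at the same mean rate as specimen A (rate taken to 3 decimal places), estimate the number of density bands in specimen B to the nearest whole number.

Specimen A: correcting the raw count gives 486 − 2 + 16 = 500 true density bands.
Specimen A: 500 density bands at 2 per year is 500 / 2 = 250 years.
A: Mean rate = 780.3 mm / 250 years ≈ 3.121 mm/yr.
B spans 875.2 / 3.121 = 280.42 years; at 2 density bands per year that is 280.42 × 2 ≈ 561 density bands.

561 density bands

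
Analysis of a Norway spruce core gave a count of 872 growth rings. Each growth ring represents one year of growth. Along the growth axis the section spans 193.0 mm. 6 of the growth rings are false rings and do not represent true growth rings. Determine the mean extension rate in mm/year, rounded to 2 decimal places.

0.22 mm/year

True growth ring count = 872 − 6 = 866.
193.0 mm over 866 years gives 193.0 / 866 ≈ 0.22 mm/year.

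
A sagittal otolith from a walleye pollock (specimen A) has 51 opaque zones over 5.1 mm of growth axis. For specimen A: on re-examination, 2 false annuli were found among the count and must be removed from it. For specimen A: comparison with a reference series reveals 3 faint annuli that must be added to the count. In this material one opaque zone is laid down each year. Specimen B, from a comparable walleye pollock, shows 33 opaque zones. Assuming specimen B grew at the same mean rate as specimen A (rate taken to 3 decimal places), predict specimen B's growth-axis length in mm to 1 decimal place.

3.2 mm

Specimen A: adjusted count: 51 − 2 + 3 = 52 opaque zones.
A: Mean rate = 5.1 mm / 52 years ≈ 0.098 mm per year.
B's length ≈ 0.098 × 33 = 3.2 mm.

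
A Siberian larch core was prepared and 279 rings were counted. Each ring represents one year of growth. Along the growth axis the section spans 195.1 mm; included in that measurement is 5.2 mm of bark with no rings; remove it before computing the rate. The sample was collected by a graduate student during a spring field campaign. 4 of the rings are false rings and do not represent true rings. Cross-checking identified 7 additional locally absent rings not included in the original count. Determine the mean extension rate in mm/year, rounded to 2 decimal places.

True ring count = 279 − 4 + 7 = 282.
Removing the 5.2 mm offcut leaves 195.1 − 5.2 = 189.9 mm.
Extension rate ≈ 189.9 / 282 = 0.67 mm/year.

0.67 mm/year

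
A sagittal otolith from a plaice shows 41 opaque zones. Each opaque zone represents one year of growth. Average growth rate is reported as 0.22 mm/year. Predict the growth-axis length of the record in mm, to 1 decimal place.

The record spans 41 years at 0.22 mm per year.
Length ≈ 0.22 × 41 = 9.0 mm.

9.0 mm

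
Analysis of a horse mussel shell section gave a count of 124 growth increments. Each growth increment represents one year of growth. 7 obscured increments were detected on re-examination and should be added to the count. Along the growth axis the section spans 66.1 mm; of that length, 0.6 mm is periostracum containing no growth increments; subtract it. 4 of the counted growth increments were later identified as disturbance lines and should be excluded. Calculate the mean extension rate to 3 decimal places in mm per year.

Correcting the raw count gives 124 − 4 + 7 = 127 true growth increments.
The growth record spans 66.1 − 0.6 = 65.5 mm.
65.5 mm over 127 years gives 65.5 / 127 ≈ 0.516 mm per year.

0.516 mm per year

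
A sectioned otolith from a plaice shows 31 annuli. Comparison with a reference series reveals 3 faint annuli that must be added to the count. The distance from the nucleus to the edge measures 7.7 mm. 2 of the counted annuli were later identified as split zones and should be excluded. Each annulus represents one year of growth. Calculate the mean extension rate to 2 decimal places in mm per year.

Adjusted count: 31 − 2 + 3 = 32 annuli.
Extension rate ≈ 7.7 / 32 = 0.24 mm per year.

0.24 mm per year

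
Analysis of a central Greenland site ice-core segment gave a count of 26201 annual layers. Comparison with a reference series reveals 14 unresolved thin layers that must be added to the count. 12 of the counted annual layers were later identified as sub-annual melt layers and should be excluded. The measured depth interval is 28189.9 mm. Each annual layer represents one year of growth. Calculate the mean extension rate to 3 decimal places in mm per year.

Adjusted count: 26201 − 12 + 14 = 26203 annual layers.
28189.9 mm over 26203 years gives 28189.9 / 26203 ≈ 1.076 mm per year.

1.076 mm per year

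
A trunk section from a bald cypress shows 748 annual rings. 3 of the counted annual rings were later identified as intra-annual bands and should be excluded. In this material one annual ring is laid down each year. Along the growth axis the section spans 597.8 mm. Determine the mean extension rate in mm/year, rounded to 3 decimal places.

After corrections the count is 748 − 3 = 745 annual rings.
Mean rate = 597.8 mm / 745 years ≈ 0.802 mm/year.

0.802 mm/year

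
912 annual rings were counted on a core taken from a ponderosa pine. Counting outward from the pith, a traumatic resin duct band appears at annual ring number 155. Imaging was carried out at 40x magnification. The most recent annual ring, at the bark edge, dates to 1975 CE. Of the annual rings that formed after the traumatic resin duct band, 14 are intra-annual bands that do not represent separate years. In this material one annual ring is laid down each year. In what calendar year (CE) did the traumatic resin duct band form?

912 − 155 = 757 annual rings lie beyond the traumatic resin duct band toward the bark edge.
Removing the 14 false annual rings leaves 757 − 14 = 743 true annual rings beyond the traumatic resin duct band.
The annual ring at the bark edge is 1975 CE, so the traumatic resin duct band dates to 1975 − 743 = 1232 CE.

1232 CE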